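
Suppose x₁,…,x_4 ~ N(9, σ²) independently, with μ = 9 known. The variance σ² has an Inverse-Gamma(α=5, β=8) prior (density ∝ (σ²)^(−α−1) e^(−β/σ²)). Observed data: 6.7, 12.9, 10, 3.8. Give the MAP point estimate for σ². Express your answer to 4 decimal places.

σ̂²_MAP = 4.0338

Sum of squared deviations about the known mean: SS = (6.7−9)² + (12.9−9)² + (10−9)² + (3.8−9)² = 48.54.
The Normal likelihood contributes (σ²)^(−n/2) exp(−SS/(2σ²)), so the posterior is Inverse-Gamma(α + n/2, β + SS/2) = Inverse-Gamma(7, 32.27).
The mode of Inverse-Gamma(a, b) is b/(a+1) = 32.27/8 ≈ 4.0338.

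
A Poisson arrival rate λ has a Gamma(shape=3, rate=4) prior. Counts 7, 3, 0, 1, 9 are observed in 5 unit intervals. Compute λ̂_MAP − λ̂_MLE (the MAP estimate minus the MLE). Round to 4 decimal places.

MAP − MLE = -1.5556

Σxᵢ = 20. Posterior is Gamma(23, 9); MAP = (23−1)/9 = 22/9 ≈ 2.44444.
MLE = x̄ = 20/5 ≈ 4.00000.
Difference = 22/9 − 20/5 = -14/9 ≈ -1.5556.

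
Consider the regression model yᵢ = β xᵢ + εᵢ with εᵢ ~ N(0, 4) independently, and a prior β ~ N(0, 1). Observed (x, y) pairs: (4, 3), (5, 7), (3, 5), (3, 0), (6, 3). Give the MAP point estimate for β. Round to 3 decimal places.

β̂_MAP = 0.808

log p(β | y) = −Σ(yᵢ − βxᵢ)²/(2·4) − β²/(2·1) + const.
Setting the derivative to zero: Σxᵢ(yᵢ − βxᵢ)/4 − β/1 = 0, so β = Σxᵢyᵢ / (Σxᵢ² + σ²/τ²).
Σxᵢyᵢ = 4·3 + 5·7 + 3·5 + 3·0 + 6·3 = 80; Σxᵢ² = 95; σ²/τ² = 4.
β̂_MAP = 80 / (95 + 4) = 80/99 ≈ 0.808.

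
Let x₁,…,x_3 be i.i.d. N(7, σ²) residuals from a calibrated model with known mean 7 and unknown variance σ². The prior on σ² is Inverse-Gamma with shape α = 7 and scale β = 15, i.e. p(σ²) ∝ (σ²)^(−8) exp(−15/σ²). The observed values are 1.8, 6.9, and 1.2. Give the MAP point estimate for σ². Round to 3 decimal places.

Sum of squared deviations about the known mean: SS = (1.8−7)² + (6.9−7)² + (1.2−7)² = 60.69.
The Normal likelihood contributes (σ²)^(−n/2) exp(−SS/(2σ²)), so the posterior is Inverse-Gamma(α + n/2, β + SS/2) = Inverse-Gamma(8.5, 45.345).
The mode of Inverse-Gamma(a, b) is b/(a+1) = 45.345/9.5 ≈ 4.773.

σ̂²_MAP = 4.773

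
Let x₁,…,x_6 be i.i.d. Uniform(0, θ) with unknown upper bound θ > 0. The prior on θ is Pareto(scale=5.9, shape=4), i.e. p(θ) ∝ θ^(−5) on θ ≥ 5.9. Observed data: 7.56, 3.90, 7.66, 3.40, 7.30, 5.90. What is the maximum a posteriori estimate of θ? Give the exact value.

θ̂_MAP = 7.66

The Uniform(0, θ) likelihood is θ^(−n) for θ ≥ max(xᵢ), zero otherwise. Here max(xᵢ) = 7.66.
Posterior ∝ θ^(−5) · θ^(−6) = θ^(−11) on θ ≥ max(5.9, 7.66) = 7.66.
This density is strictly decreasing in θ, so the posterior mode lies at the lower boundary of the support.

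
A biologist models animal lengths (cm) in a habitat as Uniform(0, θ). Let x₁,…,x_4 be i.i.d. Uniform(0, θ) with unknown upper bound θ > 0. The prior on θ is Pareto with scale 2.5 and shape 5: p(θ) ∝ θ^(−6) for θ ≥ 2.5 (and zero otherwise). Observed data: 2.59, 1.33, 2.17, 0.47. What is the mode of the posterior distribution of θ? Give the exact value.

θ̂_MAP = 2.59

The Uniform(0, θ) likelihood is θ^(−n) for θ ≥ max(xᵢ), zero otherwise. Here max(xᵢ) = 2.59.
Posterior ∝ θ^(−6) · θ^(−4) = θ^(−10) on θ ≥ max(2.5, 2.59) = 2.59.
This density is strictly decreasing in θ, so the posterior mode lies at the lower boundary of the support.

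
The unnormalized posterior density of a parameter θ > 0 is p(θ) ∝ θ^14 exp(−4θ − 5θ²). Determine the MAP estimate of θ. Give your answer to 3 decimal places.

θ̂_MAP = 1.000

ℓ'(θ) = 14/θ − 4 − 10θ. Setting this to zero and multiplying by θ: 10θ² + 4θ − 14 = 0.
θ = (−4 + √(4² + 4·10·14)) / (2·10) = (−4 + √576) / 20 = (−4 + 24)/20 = 1.
ℓ''(θ) = −14/θ² − 10 < 0, confirming a maximum.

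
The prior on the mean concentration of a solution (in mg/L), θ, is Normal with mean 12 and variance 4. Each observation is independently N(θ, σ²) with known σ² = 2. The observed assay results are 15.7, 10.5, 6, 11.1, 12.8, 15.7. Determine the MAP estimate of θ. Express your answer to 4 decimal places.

n = 6; x̄ = (15.7 + 10.5 + 6 + 11.1 + 12.8 + 15.7)/6 = 71.8/6 = 359/30 ≈ 11.9667.
For a Normal prior and Normal likelihood with known variance, the posterior is Normal; its mode equals its mean, the precision-weighted average.
Prior precision 1/σ₀² = 1/4 = 0.25; data precision n/σ² = 6/2 = 3.
θ̂ = (0.25·12 + 3·(359/30)) / (0.25 + 3) = 38.9/3.25 = 778/65 ≈ 11.9692.

θ̂_MAP = 11.9692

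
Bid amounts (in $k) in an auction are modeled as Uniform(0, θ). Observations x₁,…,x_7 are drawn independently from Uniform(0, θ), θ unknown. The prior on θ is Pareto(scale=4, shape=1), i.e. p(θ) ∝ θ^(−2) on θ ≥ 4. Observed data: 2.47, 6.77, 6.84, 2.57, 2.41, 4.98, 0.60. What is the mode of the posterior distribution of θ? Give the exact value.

The Uniform(0, θ) likelihood is θ^(−n) for θ ≥ max(xᵢ), zero otherwise. Here max(xᵢ) = 6.84.
Posterior ∝ θ^(−2) · θ^(−7) = θ^(−9) on θ ≥ max(4, 6.84) = 6.84.
This density is strictly decreasing in θ, so the posterior mode lies at the lower boundary of the support.

θ̂_MAP = 6.84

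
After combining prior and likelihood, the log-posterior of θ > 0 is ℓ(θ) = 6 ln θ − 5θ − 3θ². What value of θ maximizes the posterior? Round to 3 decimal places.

ℓ'(θ) = 6/θ − 5 − 6θ. Setting this to zero and multiplying by θ: 6θ² + 5θ − 6 = 0.
θ = (−5 + √(5² + 4·6·6)) / (2·6) = (−5 + √169) / 12 = (−5 + 13)/12 = 2/3.
ℓ''(θ) = −6/θ² − 6 < 0, confirming a maximum.

θ̂_MAP = 0.667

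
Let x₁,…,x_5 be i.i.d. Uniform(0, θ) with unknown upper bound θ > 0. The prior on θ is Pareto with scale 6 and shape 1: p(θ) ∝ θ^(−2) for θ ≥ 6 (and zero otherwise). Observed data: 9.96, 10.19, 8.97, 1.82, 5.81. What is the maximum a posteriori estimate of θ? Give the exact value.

The Uniform(0, θ) likelihood is θ^(−n) for θ ≥ max(xᵢ), zero otherwise. Here max(xᵢ) = 10.19.
Posterior ∝ θ^(−2) · θ^(−5) = θ^(−7) on θ ≥ max(6, 10.19) = 10.19.
This density is strictly decreasing in θ, so the posterior mode lies at the lower boundary of the support.

θ̂_MAP = 10.19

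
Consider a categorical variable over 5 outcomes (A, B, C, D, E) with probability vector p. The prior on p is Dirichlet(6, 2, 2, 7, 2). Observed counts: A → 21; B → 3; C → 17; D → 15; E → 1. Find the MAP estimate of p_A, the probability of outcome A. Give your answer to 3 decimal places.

The posterior is Dirichlet(αᵢ + nᵢ) = Dirichlet(27, 5, 19, 22, 3).
For a Dirichlet(a₁,…,a_K) with all aᵢ > 1, the mode has j-th component (aⱼ − 1)/(Σaᵢ − K).
Here Σaᵢ = 76 and K = 5, so p_A = (27 − 1)/(76 − 5) = 26/71 ≈ 0.366.

MAP estimate of p_A = 0.366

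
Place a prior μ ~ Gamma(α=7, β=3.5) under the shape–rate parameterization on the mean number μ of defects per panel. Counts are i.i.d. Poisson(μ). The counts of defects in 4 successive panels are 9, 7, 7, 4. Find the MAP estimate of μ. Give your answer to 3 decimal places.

μ̂_MAP = 4.400

Σxᵢ = 9+7+7+4 = 27, with n = 4.
Posterior ∝ μ^6e^(−3.5μ) · μ^27e^(−4μ) = μ^33e^(−7.5μ), i.e. Gamma(shape=34, rate=7.5).
The mode of a Gamma(a, b) with a ≥ 1 (shape–rate) is (a−1)/b = 33/7.5 ≈ 4.400.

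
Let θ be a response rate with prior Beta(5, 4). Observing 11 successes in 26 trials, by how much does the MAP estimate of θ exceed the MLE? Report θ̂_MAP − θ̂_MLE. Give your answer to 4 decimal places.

MAP − MLE = 0.0315

Posterior is Beta(16, 19); MAP = (16−1)/(35−2) = 15/33 ≈ 0.45455.
MLE ignores the prior: θ̂_MLE = k/n = 11/26 ≈ 0.42308.
Difference = 15/33 − 11/26 = 9/286 ≈ 0.0315.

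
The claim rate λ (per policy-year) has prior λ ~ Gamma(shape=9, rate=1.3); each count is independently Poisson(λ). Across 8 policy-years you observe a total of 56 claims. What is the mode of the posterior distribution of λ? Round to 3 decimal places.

Σxᵢ = 56, n = 8.
Posterior ∝ λ^8e^(−1.3λ) · λ^56e^(−8λ) = λ^64e^(−9.3λ), i.e. Gamma(shape=65, rate=9.3).
The mode of a Gamma(a, b) with a ≥ 1 (shape–rate) is (a−1)/b = 64/9.3 ≈ 6.882.

λ̂_MAP = 6.882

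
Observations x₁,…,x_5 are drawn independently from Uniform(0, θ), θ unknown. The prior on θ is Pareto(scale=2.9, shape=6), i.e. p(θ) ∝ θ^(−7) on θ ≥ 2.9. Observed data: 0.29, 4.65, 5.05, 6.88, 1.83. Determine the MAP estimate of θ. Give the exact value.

The Uniform(0, θ) likelihood is θ^(−n) for θ ≥ max(xᵢ), zero otherwise. Here max(xᵢ) = 6.88.
Posterior ∝ θ^(−7) · θ^(−5) = θ^(−12) on θ ≥ max(2.9, 6.88) = 6.88.
This density is strictly decreasing in θ, so the posterior mode lies at the lower boundary of the support.

θ̂_MAP = 6.88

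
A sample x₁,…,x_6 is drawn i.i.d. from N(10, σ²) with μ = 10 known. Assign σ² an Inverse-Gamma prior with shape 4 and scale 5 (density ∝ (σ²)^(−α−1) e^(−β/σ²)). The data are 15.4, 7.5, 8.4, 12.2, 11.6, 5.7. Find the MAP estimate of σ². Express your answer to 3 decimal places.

Sum of squared deviations about the known mean: SS = (15.4−10)² + (7.5−10)² + (8.4−10)² + (12.2−10)² + (11.6−10)² + (5.7−10)² = 63.86.
The Normal likelihood contributes (σ²)^(−n/2) exp(−SS/(2σ²)), so the posterior is Inverse-Gamma(α + n/2, β + SS/2) = Inverse-Gamma(7, 36.93).
The mode of Inverse-Gamma(a, b) is b/(a+1) = 36.93/8 ≈ 4.616.

σ̂²_MAP = 4.616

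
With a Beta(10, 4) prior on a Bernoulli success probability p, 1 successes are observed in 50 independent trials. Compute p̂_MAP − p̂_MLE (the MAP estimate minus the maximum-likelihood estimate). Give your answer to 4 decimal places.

MAP − MLE = 0.1413

Posterior is Beta(11, 53); MAP = (11−1)/(64−2) = 10/62 ≈ 0.16129.
MLE ignores the prior: p̂_MLE = k/n = 1/50 ≈ 0.02000.
Difference = 10/62 − 1/50 = 219/1550 ≈ 0.1413.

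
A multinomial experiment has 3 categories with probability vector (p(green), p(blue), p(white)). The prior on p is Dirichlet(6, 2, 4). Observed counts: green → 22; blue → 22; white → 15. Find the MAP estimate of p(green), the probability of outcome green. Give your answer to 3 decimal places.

MAP estimate of p(green) = 0.397

The posterior is Dirichlet(αᵢ + nᵢ) = Dirichlet(28, 24, 19).
For a Dirichlet(a₁,…,a_K) with all aᵢ > 1, the mode has j-th component (aⱼ − 1)/(Σaᵢ − K).
Here Σaᵢ = 71 and K = 3, so p(green) = (28 − 1)/(71 − 3) = 27/68 ≈ 0.397.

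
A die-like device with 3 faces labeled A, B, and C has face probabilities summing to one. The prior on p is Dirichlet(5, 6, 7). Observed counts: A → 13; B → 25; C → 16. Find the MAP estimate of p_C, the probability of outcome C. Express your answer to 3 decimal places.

The posterior is Dirichlet(αᵢ + nᵢ) = Dirichlet(18, 31, 23).
For a Dirichlet(a₁,…,a_K) with all aᵢ > 1, the mode has j-th component (aⱼ − 1)/(Σaᵢ − K).
Here Σaᵢ = 72 and K = 3, so p_C = (23 − 1)/(72 − 3) = 22/69 ≈ 0.319.

MAP estimate of p_C = 0.319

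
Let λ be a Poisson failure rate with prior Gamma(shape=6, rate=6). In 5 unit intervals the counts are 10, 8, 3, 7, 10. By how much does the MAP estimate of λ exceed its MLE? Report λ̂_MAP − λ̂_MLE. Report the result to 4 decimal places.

Σxᵢ = 38. Posterior is Gamma(44, 11); MAP = (44−1)/11 = 43/11 ≈ 3.90909.
MLE = x̄ = 38/5 ≈ 7.60000.
Difference = 43/11 − 38/5 = -203/55 ≈ -3.6909.

MAP − MLE = -3.6909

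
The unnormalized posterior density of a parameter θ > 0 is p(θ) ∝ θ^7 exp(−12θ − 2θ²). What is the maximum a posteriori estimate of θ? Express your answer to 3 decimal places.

ℓ'(θ) = 7/θ − 12 − 4θ. Setting this to zero and multiplying by θ: 4θ² + 12θ − 7 = 0.
θ = (−12 + √(12² + 4·4·7)) / (2·4) = (−12 + √256) / 8 = (−12 + 16)/8 = 1/2.
ℓ''(θ) = −7/θ² − 4 < 0, confirming a maximum.

θ̂_MAP = 0.500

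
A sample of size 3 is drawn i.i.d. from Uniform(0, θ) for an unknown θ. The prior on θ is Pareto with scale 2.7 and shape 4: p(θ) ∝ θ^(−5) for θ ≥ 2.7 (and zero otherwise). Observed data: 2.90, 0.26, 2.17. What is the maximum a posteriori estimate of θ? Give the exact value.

θ̂_MAP = 2.90

The Uniform(0, θ) likelihood is θ^(−n) for θ ≥ max(xᵢ), zero otherwise. Here max(xᵢ) = 2.90.
Posterior ∝ θ^(−5) · θ^(−3) = θ^(−8) on θ ≥ max(2.7, 2.90) = 2.90.
This density is strictly decreasing in θ, so the posterior mode lies at the lower boundary of the support.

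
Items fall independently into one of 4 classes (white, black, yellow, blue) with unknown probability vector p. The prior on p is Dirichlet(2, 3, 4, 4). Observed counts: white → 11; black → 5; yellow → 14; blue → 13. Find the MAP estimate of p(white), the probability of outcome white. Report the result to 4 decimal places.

The posterior is Dirichlet(αᵢ + nᵢ) = Dirichlet(13, 8, 18, 17).
For a Dirichlet(a₁,…,a_K) with all aᵢ > 1, the mode has j-th component (aⱼ − 1)/(Σaᵢ − K).
Here Σaᵢ = 56 and K = 4, so p(white) = (13 − 1)/(56 − 4) = 12/52 ≈ 0.2308.

MAP estimate of p(white) = 0.2308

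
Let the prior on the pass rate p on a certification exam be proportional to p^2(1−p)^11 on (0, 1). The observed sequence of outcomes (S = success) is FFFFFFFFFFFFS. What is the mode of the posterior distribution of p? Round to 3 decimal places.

p̂_MAP = 0.115

The prior density ∝ p^2(1−p)^11 is the kernel of Beta(3, 12).
Data: 1 success in 13 trials (from the sequence). The binomial likelihood contributes p(1−p)^12, so the posterior is Beta(3+1, 12+12) = Beta(4, 24).
For Beta(a, b) with a, b > 1 the mode is (a−1)/(a+b−2) = 3/26 ≈ 0.115.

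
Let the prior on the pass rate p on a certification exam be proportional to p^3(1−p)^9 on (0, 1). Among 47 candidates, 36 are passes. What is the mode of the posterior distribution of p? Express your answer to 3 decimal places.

The prior density ∝ p^3(1−p)^9 is the kernel of Beta(4, 10).
Data: 36 successes in 47 trials. The binomial likelihood contributes p^36(1−p)^11, so the posterior is Beta(4+36, 10+11) = Beta(40, 21).
For Beta(a, b) with a, b > 1 the mode is (a−1)/(a+b−2) = 39/59 ≈ 0.661.

p̂_MAP = 0.661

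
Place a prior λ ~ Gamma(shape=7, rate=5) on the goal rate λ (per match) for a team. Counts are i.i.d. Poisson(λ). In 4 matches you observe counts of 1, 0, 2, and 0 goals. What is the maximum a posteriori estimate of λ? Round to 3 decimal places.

λ̂_MAP = 1.000

Σxᵢ = 1+0+2+0 = 3, with n = 4.
Posterior ∝ λ^6e^(−5λ) · λ^3e^(−4λ) = λ^9e^(−9λ), i.e. Gamma(shape=10, rate=9).
The mode of a Gamma(a, b) with a ≥ 1 (shape–rate) is (a−1)/b = 9/9 ≈ 1.000.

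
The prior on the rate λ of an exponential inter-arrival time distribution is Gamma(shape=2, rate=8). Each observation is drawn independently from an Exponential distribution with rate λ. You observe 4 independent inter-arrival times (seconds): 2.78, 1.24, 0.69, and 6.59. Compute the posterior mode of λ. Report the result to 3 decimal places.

λ̂_MAP = 0.259

The Exponential(rate=λ) likelihood is ∝ λ^n e^(−λΣtᵢ). Here n = 4 and Σtᵢ = 2.78 + 1.24 + 0.69 + 6.59 = 11.30.
Posterior ∝ λe^(−8λ) · λ^4e^(−11.30λ) = λ^5e^(−19.30λ), i.e. Gamma(6, 19.30).
Mode = (a−1)/b = 5/19.30 ≈ 0.259.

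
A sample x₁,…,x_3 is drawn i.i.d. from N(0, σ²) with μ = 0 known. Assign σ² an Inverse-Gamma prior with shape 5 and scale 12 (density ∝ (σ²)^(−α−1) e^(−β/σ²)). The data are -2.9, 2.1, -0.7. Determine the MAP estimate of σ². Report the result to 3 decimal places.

Sum of squared deviations about the known mean: SS = (-2.9−0)² + (2.1−0)² + (-0.7−0)² = 13.31.
The Normal likelihood contributes (σ²)^(−n/2) exp(−SS/(2σ²)), so the posterior is Inverse-Gamma(α + n/2, β + SS/2) = Inverse-Gamma(6.5, 18.655).
The mode of Inverse-Gamma(a, b) is b/(a+1) = 18.655/7.5 ≈ 2.487.

σ̂²_MAP = 2.487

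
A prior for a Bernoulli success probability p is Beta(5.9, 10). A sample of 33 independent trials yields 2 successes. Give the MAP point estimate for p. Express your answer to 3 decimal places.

Prior: Beta(5.9, 10).
Data: 2 successes in 33 trials. The binomial likelihood contributes p^2(1−p)^31, so the posterior is Beta(5.9+2, 10+31) = Beta(7.9, 41).
For Beta(a, b) with a, b > 1 the mode is (a−1)/(a+b−2) = 6.9/46.9 ≈ 0.147.

p̂_MAP = 0.147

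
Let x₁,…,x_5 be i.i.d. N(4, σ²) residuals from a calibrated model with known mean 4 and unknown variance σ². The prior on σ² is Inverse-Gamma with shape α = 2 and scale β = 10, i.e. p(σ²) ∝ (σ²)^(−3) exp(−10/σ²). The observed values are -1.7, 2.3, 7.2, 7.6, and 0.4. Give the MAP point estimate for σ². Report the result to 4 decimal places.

σ̂²_MAP = 8.3218

Sum of squared deviations about the known mean: SS = (-1.7−4)² + (2.3−4)² + (7.2−4)² + (7.6−4)² + (0.4−4)² = 71.54.
The Normal likelihood contributes (σ²)^(−n/2) exp(−SS/(2σ²)), so the posterior is Inverse-Gamma(α + n/2, β + SS/2) = Inverse-Gamma(4.5, 45.77).
The mode of Inverse-Gamma(a, b) is b/(a+1) = 45.77/5.5 ≈ 8.3218.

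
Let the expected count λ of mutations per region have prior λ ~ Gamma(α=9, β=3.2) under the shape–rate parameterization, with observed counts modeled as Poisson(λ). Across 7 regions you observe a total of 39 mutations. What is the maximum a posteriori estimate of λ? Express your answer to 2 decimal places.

Σxᵢ = 39, n = 7.
Posterior ∝ λ^8e^(−3.2λ) · λ^39e^(−7λ) = λ^47e^(−10.2λ), i.e. Gamma(shape=48, rate=10.2).
The mode of a Gamma(a, b) with a ≥ 1 (shape–rate) is (a−1)/b = 47/10.2 ≈ 4.61.

λ̂_MAP = 4.61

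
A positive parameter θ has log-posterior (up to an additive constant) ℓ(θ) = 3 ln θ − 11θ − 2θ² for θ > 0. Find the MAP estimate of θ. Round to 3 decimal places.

θ̂_MAP = 0.250

ℓ'(θ) = 3/θ − 11 − 4θ. Setting this to zero and multiplying by θ: 4θ² + 11θ − 3 = 0.
θ = (−11 + √(11² + 4·4·3)) / (2·4) = (−11 + √169) / 8 = (−11 + 13)/8 = 1/4.
ℓ''(θ) = −3/θ² − 4 < 0, confirming a maximum.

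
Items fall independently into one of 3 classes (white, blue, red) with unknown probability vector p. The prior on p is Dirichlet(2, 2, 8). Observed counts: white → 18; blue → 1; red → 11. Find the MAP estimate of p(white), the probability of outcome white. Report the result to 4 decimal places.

MAP estimate of p(white) = 0.4872

The posterior is Dirichlet(αᵢ + nᵢ) = Dirichlet(20, 3, 19).
For a Dirichlet(a₁,…,a_K) with all aᵢ > 1, the mode has j-th component (aⱼ − 1)/(Σaᵢ − K).
Here Σaᵢ = 42 and K = 3, so p(white) = (20 − 1)/(42 − 3) = 19/39 ≈ 0.4872.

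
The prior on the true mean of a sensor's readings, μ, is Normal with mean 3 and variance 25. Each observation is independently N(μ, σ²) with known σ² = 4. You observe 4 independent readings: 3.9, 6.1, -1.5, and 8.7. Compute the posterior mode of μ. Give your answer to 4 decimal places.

n = 4; x̄ = (3.9 + 6.1 + (-1.5) + 8.7)/4 = 17.2/4 = 4.3.
For a Normal prior and Normal likelihood with known variance, the posterior is Normal; its mode equals its mean, the precision-weighted average.
Prior precision 1/σ₀² = 1/25 = 0.04; data precision n/σ² = 4/4 = 1.
μ̂ = (0.04·3 + 1·4.3) / (0.04 + 1) = 4.42/1.04 = 4.2500.

μ̂_MAP = 4.2500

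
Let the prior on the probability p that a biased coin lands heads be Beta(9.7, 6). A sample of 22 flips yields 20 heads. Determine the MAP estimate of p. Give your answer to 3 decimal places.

p̂_MAP = 0.804

Prior: Beta(9.7, 6).
Data: 20 successes in 22 trials. The binomial likelihood contributes p^20(1−p)^2, so the posterior is Beta(9.7+20, 6+2) = Beta(29.7, 8).
For Beta(a, b) with a, b > 1 the mode is (a−1)/(a+b−2) = 28.7/35.7 ≈ 0.804.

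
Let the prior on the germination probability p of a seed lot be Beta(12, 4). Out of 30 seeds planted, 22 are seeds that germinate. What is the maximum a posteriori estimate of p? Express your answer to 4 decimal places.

p̂_MAP = 0.7500

Prior: Beta(12, 4).
Data: 22 successes in 30 trials. The binomial likelihood contributes p^22(1−p)^8, so the posterior is Beta(12+22, 4+8) = Beta(34, 12).
For Beta(a, b) with a, b > 1 the mode is (a−1)/(a+b−2) = 33/44 ≈ 0.7500.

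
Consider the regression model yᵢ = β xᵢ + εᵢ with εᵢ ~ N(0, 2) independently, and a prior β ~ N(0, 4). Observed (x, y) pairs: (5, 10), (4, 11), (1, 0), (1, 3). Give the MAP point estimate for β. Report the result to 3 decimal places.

log p(β | y) = −Σ(yᵢ − βxᵢ)²/(2·2) − β²/(2·4) + const.
Setting the derivative to zero: Σxᵢ(yᵢ − βxᵢ)/2 − β/4 = 0, so β = Σxᵢyᵢ / (Σxᵢ² + σ²/τ²).
Σxᵢyᵢ = 5·10 + 4·11 + 1·0 + 1·3 = 97; Σxᵢ² = 43; σ²/τ² = 0.5.
β̂_MAP = 97 / (43 + 0.5) = 97/43.5 ≈ 2.230.

β̂_MAP = 2.230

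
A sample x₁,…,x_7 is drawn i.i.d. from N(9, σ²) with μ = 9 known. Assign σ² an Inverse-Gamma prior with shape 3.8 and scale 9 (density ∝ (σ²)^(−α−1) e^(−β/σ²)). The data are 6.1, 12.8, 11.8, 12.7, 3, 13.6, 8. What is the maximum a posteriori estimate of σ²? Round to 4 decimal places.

Sum of squared deviations about the known mean: SS = (6.1−9)² + (12.8−9)² + (11.8−9)² + (12.7−9)² + (3−9)² + (13.6−9)² + (8−9)² = 102.54.
The Normal likelihood contributes (σ²)^(−n/2) exp(−SS/(2σ²)), so the posterior is Inverse-Gamma(α + n/2, β + SS/2) = Inverse-Gamma(7.3, 60.27).
The mode of Inverse-Gamma(a, b) is b/(a+1) = 60.27/8.3 ≈ 7.2614.

σ̂²_MAP = 7.2614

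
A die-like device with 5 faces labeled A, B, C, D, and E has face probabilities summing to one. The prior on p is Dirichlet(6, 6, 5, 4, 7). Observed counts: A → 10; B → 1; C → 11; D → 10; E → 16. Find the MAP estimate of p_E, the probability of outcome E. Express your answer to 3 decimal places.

MAP estimate of p_E = 0.310

The posterior is Dirichlet(αᵢ + nᵢ) = Dirichlet(16, 7, 16, 14, 23).
For a Dirichlet(a₁,…,a_K) with all aᵢ > 1, the mode has j-th component (aⱼ − 1)/(Σaᵢ − K).
Here Σaᵢ = 76 and K = 5, so p_E = (23 − 1)/(76 − 5) = 22/71 ≈ 0.310.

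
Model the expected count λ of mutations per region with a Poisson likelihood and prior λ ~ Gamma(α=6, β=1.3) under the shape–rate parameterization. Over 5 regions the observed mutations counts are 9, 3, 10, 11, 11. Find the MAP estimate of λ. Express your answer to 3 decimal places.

Σxᵢ = 9+3+10+11+11 = 44, with n = 5.
Posterior ∝ λ^5e^(−1.3λ) · λ^44e^(−5λ) = λ^49e^(−6.3λ), i.e. Gamma(shape=50, rate=6.3).
The mode of a Gamma(a, b) with a ≥ 1 (shape–rate) is (a−1)/b = 49/6.3 ≈ 7.778.

λ̂_MAP = 7.778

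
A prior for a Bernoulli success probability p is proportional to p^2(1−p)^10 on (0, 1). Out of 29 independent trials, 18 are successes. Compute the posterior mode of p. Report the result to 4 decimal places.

p̂_MAP = 0.4878

The prior density ∝ p^2(1−p)^10 is the kernel of Beta(3, 11).
Data: 18 successes in 29 trials. The binomial likelihood contributes p^18(1−p)^11, so the posterior is Beta(3+18, 11+11) = Beta(21, 22).
For Beta(a, b) with a, b > 1 the mode is (a−1)/(a+b−2) = 20/41 ≈ 0.4878.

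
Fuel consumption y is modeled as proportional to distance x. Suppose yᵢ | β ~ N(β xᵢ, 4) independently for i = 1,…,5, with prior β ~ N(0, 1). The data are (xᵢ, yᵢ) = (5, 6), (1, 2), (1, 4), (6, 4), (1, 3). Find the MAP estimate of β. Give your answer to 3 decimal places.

log p(β | y) = −Σ(yᵢ − βxᵢ)²/(2·4) − β²/(2·1) + const.
Setting the derivative to zero: Σxᵢ(yᵢ − βxᵢ)/4 − β/1 = 0, so β = Σxᵢyᵢ / (Σxᵢ² + σ²/τ²).
Σxᵢyᵢ = 5·6 + 1·2 + 1·4 + 6·4 + 1·3 = 63; Σxᵢ² = 64; σ²/τ² = 4.
β̂_MAP = 63 / (64 + 4) = 63/68 ≈ 0.926.

β̂_MAP = 0.926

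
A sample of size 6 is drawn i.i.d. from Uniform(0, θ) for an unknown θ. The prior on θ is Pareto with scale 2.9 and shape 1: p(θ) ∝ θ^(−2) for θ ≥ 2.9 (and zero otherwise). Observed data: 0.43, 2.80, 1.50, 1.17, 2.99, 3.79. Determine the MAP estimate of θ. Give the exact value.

θ̂_MAP = 3.79

The Uniform(0, θ) likelihood is θ^(−n) for θ ≥ max(xᵢ), zero otherwise. Here max(xᵢ) = 3.79.
Posterior ∝ θ^(−2) · θ^(−6) = θ^(−8) on θ ≥ max(2.9, 3.79) = 3.79.
This density is strictly decreasing in θ, so the posterior mode lies at the lower boundary of the support.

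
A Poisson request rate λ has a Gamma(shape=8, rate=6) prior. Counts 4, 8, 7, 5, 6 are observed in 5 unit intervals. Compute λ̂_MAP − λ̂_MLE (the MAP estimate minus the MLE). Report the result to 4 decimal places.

MAP − MLE = -2.6364

Σxᵢ = 30. Posterior is Gamma(38, 11); MAP = (38−1)/11 = 37/11 ≈ 3.36364.
MLE = x̄ = 30/5 ≈ 6.00000.
Difference = 37/11 − 30/5 = -29/11 ≈ -2.6364.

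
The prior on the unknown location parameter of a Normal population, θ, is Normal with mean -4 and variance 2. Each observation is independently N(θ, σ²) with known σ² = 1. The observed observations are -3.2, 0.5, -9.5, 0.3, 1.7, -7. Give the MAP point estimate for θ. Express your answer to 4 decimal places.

θ̂_MAP = -2.9538

n = 6; x̄ = ((-3.2) + 0.5 + (-9.5) + 0.3 + 1.7 + (-7))/6 = -17.2/6 = -43/15 ≈ -2.8667.
For a Normal prior and Normal likelihood with known variance, the posterior is Normal; its mode equals its mean, the precision-weighted average.
Prior precision 1/σ₀² = 1/2 = 0.5; data precision n/σ² = 6/1 = 6.
θ̂ = (0.5·(-4) + 6·(-43/15)) / (0.5 + 6) = (-19.2)/6.5 = -192/65 ≈ -2.9538.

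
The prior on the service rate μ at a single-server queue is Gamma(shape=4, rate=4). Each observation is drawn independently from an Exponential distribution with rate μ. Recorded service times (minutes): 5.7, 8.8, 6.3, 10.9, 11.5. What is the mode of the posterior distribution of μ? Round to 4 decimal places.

μ̂_MAP = 0.1695

The Exponential(rate=μ) likelihood is ∝ μ^n e^(−μΣtᵢ). Here n = 5 and Σtᵢ = 5.7 + 8.8 + 6.3 + 10.9 + 11.5 = 43.2.
Posterior ∝ μ^3e^(−4μ) · μ^5e^(−43.2μ) = μ^8e^(−47.2μ), i.e. Gamma(9, 47.2).
Mode = (a−1)/b = 8/47.2 ≈ 0.1695.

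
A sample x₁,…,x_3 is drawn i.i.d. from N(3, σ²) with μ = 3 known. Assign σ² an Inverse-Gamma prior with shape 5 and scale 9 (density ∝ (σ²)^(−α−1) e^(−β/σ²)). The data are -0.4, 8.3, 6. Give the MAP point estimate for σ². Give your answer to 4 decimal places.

σ̂²_MAP = 4.4433

Sum of squared deviations about the known mean: SS = (-0.4−3)² + (8.3−3)² + (6−3)² = 48.65.
The Normal likelihood contributes (σ²)^(−n/2) exp(−SS/(2σ²)), so the posterior is Inverse-Gamma(α + n/2, β + SS/2) = Inverse-Gamma(6.5, 33.325).
The mode of Inverse-Gamma(a, b) is b/(a+1) = 33.325/7.5 ≈ 4.4433.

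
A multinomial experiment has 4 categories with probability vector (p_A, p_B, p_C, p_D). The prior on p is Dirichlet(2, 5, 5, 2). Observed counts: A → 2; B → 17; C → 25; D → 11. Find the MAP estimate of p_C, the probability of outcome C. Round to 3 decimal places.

The posterior is Dirichlet(αᵢ + nᵢ) = Dirichlet(4, 22, 30, 13).
For a Dirichlet(a₁,…,a_K) with all aᵢ > 1, the mode has j-th component (aⱼ − 1)/(Σaᵢ − K).
Here Σaᵢ = 69 and K = 4, so p_C = (30 − 1)/(69 − 4) = 29/65 ≈ 0.446.

MAP estimate of p_C = 0.446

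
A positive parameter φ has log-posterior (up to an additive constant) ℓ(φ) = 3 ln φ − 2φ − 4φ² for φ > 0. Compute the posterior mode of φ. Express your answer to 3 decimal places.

ℓ'(φ) = 3/φ − 2 − 8φ. Setting this to zero and multiplying by φ: 8φ² + 2φ − 3 = 0.
φ = (−2 + √(2² + 4·8·3)) / (2·8) = (−2 + √100) / 16 = (−2 + 10)/16 = 1/2.
ℓ''(φ) = −3/φ² − 8 < 0, confirming a maximum.

φ̂_MAP = 0.500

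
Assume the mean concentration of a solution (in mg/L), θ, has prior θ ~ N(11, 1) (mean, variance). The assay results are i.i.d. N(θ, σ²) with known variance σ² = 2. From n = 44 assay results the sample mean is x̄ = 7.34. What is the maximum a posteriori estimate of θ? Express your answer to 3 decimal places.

n = 44, x̄ = 7.34.
For a Normal prior and Normal likelihood with known variance, the posterior is Normal; its mode equals its mean, the precision-weighted average.
Prior precision 1/σ₀² = 1/1 = 1; data precision n/σ² = 44/2 = 22.
θ̂ = (1·11 + 22·7.34) / (1 + 22) = 172.48/23 = 4312/575 ≈ 7.499.

θ̂_MAP = 7.499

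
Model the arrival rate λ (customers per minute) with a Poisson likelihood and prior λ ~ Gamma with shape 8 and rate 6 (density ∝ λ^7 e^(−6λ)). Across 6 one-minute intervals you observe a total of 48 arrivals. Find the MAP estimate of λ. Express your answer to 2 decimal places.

Σxᵢ = 48, n = 6.
Posterior ∝ λ^7e^(−6λ) · λ^48e^(−6λ) = λ^55e^(−12λ), i.e. Gamma(shape=56, rate=12).
The mode of a Gamma(a, b) with a ≥ 1 (shape–rate) is (a−1)/b = 55/12 ≈ 4.58.

λ̂_MAP = 4.58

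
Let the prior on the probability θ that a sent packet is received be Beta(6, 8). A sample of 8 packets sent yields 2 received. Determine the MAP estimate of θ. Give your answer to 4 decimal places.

Prior: Beta(6, 8).
Data: 2 successes in 8 trials. The binomial likelihood contributes θ^2(1−θ)^6, so the posterior is Beta(6+2, 8+6) = Beta(8, 14).
For Beta(a, b) with a, b > 1 the mode is (a−1)/(a+b−2) = 7/20 ≈ 0.3500.

θ̂_MAP = 0.3500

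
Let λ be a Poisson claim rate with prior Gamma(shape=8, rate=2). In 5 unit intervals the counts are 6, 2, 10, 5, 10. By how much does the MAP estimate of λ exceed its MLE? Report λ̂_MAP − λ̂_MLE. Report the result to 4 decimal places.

MAP − MLE = -0.8857

Σxᵢ = 33. Posterior is Gamma(41, 7); MAP = (41−1)/7 = 40/7 ≈ 5.71429.
MLE = x̄ = 33/5 ≈ 6.60000.
Difference = 40/7 − 33/5 = -31/35 ≈ -0.8857.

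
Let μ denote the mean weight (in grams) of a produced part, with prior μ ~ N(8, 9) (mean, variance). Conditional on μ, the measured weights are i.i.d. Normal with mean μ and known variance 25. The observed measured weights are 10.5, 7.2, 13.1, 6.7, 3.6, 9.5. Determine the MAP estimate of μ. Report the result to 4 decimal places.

n = 6; x̄ = (10.5 + 7.2 + 13.1 + 6.7 + 3.6 + 9.5)/6 = 50.6/6 = 253/30 ≈ 8.4333.
For a Normal prior and Normal likelihood with known variance, the posterior is Normal; its mode equals its mean, the precision-weighted average.
Prior precision 1/σ₀² = 1/9; data precision n/σ² = 6/25 = 0.24.
μ̂ = ((1/9)·8 + 0.24·(253/30)) / (1/9 + 0.24) = (3277/1125)/(79/225) = 3277/395 ≈ 8.2962.

μ̂_MAP = 8.2962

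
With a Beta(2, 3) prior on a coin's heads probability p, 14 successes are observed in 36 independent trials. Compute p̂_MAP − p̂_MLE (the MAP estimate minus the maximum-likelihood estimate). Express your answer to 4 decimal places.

MAP − MLE = -0.0043

Posterior is Beta(16, 25); MAP = (16−1)/(41−2) = 15/39 ≈ 0.38462.
MLE ignores the prior: p̂_MLE = k/n = 14/36 ≈ 0.38889.
Difference = 15/39 − 14/36 = -1/234 ≈ -0.0043.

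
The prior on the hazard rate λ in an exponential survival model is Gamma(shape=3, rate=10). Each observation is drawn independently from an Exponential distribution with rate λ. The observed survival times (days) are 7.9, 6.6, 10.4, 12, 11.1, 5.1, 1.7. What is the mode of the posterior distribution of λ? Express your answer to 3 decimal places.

The Exponential(rate=λ) likelihood is ∝ λ^n e^(−λΣtᵢ). Here n = 7 and Σtᵢ = 7.9 + 6.6 + 10.4 + 12 + 11.1 + 5.1 + 1.7 = 54.8.
Posterior ∝ λ^2e^(−10λ) · λ^7e^(−54.8λ) = λ^9e^(−64.8λ), i.e. Gamma(10, 64.8).
Mode = (a−1)/b = 9/64.8 ≈ 0.139.

λ̂_MAP = 0.139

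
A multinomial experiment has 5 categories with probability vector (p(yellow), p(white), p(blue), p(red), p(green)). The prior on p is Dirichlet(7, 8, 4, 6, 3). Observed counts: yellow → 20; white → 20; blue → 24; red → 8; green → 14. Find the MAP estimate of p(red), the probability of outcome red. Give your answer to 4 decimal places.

The posterior is Dirichlet(αᵢ + nᵢ) = Dirichlet(27, 28, 28, 14, 17).
For a Dirichlet(a₁,…,a_K) with all aᵢ > 1, the mode has j-th component (aⱼ − 1)/(Σaᵢ − K).
Here Σaᵢ = 114 and K = 5, so p(red) = (14 − 1)/(114 − 5) = 13/109 ≈ 0.1193.

MAP estimate of p(red) = 0.1193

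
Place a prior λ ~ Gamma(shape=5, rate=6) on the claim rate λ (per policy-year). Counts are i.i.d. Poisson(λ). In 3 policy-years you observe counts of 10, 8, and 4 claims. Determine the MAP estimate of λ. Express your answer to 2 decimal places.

λ̂_MAP = 2.89

Σxᵢ = 10+8+4 = 22, with n = 3.
Posterior ∝ λ^4e^(−6λ) · λ^22e^(−3λ) = λ^26e^(−9λ), i.e. Gamma(shape=27, rate=9).
The mode of a Gamma(a, b) with a ≥ 1 (shape–rate) is (a−1)/b = 26/9 ≈ 2.89.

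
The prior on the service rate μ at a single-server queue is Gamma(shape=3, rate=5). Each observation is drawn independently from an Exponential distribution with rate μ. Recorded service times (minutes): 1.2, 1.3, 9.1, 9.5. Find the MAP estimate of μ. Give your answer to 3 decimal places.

μ̂_MAP = 0.230

The Exponential(rate=μ) likelihood is ∝ μ^n e^(−μΣtᵢ). Here n = 4 and Σtᵢ = 1.2 + 1.3 + 9.1 + 9.5 = 21.1.
Posterior ∝ μ^2e^(−5μ) · μ^4e^(−21.1μ) = μ^6e^(−26.1μ), i.e. Gamma(7, 26.1).
Mode = (a−1)/b = 6/26.1 ≈ 0.230.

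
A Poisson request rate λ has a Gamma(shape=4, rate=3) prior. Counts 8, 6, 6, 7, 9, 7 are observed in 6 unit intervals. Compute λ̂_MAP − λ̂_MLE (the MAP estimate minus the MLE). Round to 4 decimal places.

Σxᵢ = 43. Posterior is Gamma(47, 9); MAP = (47−1)/9 = 46/9 ≈ 5.11111.
MLE = x̄ = 43/6 ≈ 7.16667.
Difference = 46/9 − 43/6 = -37/18 ≈ -2.0556.

MAP − MLE = -2.0556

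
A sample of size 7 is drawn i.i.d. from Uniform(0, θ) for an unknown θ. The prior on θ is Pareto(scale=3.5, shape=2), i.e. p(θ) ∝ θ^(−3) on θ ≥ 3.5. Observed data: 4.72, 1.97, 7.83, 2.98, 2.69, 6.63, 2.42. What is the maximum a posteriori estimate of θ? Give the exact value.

θ̂_MAP = 7.83

The Uniform(0, θ) likelihood is θ^(−n) for θ ≥ max(xᵢ), zero otherwise. Here max(xᵢ) = 7.83.
Posterior ∝ θ^(−3) · θ^(−7) = θ^(−10) on θ ≥ max(3.5, 7.83) = 7.83.
This density is strictly decreasing in θ, so the posterior mode lies at the lower boundary of the support.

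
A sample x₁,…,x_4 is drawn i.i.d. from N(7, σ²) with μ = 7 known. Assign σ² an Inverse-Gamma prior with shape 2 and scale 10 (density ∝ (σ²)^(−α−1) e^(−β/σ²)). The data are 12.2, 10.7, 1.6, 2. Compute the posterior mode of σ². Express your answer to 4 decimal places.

σ̂²_MAP = 11.4890

Sum of squared deviations about the known mean: SS = (12.2−7)² + (10.7−7)² + (1.6−7)² + (2−7)² = 94.89.
The Normal likelihood contributes (σ²)^(−n/2) exp(−SS/(2σ²)), so the posterior is Inverse-Gamma(α + n/2, β + SS/2) = Inverse-Gamma(4, 57.445).
The mode of Inverse-Gamma(a, b) is b/(a+1) = 57.445/5 ≈ 11.4890.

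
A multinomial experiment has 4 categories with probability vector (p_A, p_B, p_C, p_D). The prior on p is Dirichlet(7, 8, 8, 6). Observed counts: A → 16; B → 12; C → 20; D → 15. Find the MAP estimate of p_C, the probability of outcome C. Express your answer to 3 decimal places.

MAP estimate of p_C = 0.307

The posterior is Dirichlet(αᵢ + nᵢ) = Dirichlet(23, 20, 28, 21).
For a Dirichlet(a₁,…,a_K) with all aᵢ > 1, the mode has j-th component (aⱼ − 1)/(Σaᵢ − K).
Here Σaᵢ = 92 and K = 4, so p_C = (28 − 1)/(92 − 4) = 27/88 ≈ 0.307.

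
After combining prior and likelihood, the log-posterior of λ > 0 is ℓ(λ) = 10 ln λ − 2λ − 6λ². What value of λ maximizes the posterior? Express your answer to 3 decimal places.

ℓ'(λ) = 10/λ − 2 − 12λ. Setting this to zero and multiplying by λ: 12λ² + 2λ − 10 = 0.
λ = (−2 + √(2² + 4·12·10)) / (2·12) = (−2 + √484) / 24 = (−2 + 22)/24 = 5/6.
ℓ''(λ) = −10/λ² − 12 < 0, confirming a maximum.

λ̂_MAP = 0.833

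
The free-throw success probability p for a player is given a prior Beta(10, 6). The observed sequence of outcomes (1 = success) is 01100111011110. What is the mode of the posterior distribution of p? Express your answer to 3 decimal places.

Prior: Beta(10, 6).
Data: 9 successes in 14 trials (from the sequence). The binomial likelihood contributes p^9(1−p)^5, so the posterior is Beta(10+9, 6+5) = Beta(19, 11).
For Beta(a, b) with a, b > 1 the mode is (a−1)/(a+b−2) = 18/28 ≈ 0.643.

p̂_MAP = 0.643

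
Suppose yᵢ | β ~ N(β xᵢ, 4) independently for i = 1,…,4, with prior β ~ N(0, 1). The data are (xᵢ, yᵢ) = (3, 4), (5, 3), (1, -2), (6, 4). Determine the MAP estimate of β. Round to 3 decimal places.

β̂_MAP = 0.653

log p(β | y) = −Σ(yᵢ − βxᵢ)²/(2·4) − β²/(2·1) + const.
Setting the derivative to zero: Σxᵢ(yᵢ − βxᵢ)/4 − β/1 = 0, so β = Σxᵢyᵢ / (Σxᵢ² + σ²/τ²).
Σxᵢyᵢ = 3·4 + 5·3 + 1·(-2) + 6·4 = 49; Σxᵢ² = 71; σ²/τ² = 4.
β̂_MAP = 49 / (71 + 4) = 49/75 ≈ 0.653.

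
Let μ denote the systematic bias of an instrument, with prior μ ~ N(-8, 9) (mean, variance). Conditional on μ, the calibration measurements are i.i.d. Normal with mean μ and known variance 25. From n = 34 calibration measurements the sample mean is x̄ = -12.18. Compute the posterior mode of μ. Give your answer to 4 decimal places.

μ̂_MAP = -11.8643

n = 34, x̄ = -12.18.
For a Normal prior and Normal likelihood with known variance, the posterior is Normal; its mode equals its mean, the precision-weighted average.
Prior precision 1/σ₀² = 1/9; data precision n/σ² = 34/25 = 1.36.
μ̂ = ((1/9)·(-8) + 1.36·(-12.18)) / (1/9 + 1.36) = (-98177/5625)/(331/225) = -98177/8275 ≈ -11.8643.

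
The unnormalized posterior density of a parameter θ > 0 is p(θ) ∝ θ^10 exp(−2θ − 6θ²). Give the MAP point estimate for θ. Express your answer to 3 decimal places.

ℓ'(θ) = 10/θ − 2 − 12θ. Setting this to zero and multiplying by θ: 12θ² + 2θ − 10 = 0.
θ = (−2 + √(2² + 4·12·10)) / (2·12) = (−2 + √484) / 24 = (−2 + 22)/24 = 5/6.
ℓ''(θ) = −10/θ² − 12 < 0, confirming a maximum.

θ̂_MAP = 0.833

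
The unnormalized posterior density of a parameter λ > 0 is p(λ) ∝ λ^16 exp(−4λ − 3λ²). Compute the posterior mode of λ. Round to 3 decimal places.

λ̂_MAP = 1.333

ℓ'(λ) = 16/λ − 4 − 6λ. Setting this to zero and multiplying by λ: 6λ² + 4λ − 16 = 0.
λ = (−4 + √(4² + 4·6·16)) / (2·6) = (−4 + √400) / 12 = (−4 + 20)/12 = 4/3.
ℓ''(λ) = −16/λ² − 6 < 0, confirming a maximum.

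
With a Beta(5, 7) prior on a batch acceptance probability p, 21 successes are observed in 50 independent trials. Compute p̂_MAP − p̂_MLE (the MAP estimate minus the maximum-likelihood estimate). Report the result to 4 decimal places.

MAP − MLE = -0.0033

Posterior is Beta(26, 36); MAP = (26−1)/(62−2) = 25/60 ≈ 0.41667.
MLE ignores the prior: p̂_MLE = k/n = 21/50 ≈ 0.42000.
Difference = 25/60 − 21/50 = -1/300 ≈ -0.0033.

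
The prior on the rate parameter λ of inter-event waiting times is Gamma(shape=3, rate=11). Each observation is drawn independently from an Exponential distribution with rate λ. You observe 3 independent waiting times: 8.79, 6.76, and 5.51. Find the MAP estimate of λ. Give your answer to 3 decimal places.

λ̂_MAP = 0.156

The Exponential(rate=λ) likelihood is ∝ λ^n e^(−λΣtᵢ). Here n = 3 and Σtᵢ = 8.79 + 6.76 + 5.51 = 21.06.
Posterior ∝ λ^2e^(−11λ) · λ^3e^(−21.06λ) = λ^5e^(−32.06λ), i.e. Gamma(6, 32.06).
Mode = (a−1)/b = 5/32.06 ≈ 0.156.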